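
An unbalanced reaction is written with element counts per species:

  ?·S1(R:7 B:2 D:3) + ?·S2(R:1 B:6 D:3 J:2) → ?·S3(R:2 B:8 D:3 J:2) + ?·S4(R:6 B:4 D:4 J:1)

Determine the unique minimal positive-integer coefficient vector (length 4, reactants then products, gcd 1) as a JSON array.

R: 5·7+5·1 = 40 | 2·2+6·6 = 40
B: 5·2+5·6 = 40 | 2·8+6·4 = 40
D: 5·3+5·3 = 30 | 2·3+6·4 = 30
J: 5·0+5·2 = 10 | 2·2+6·1 = 10
gcd(5,5,2,6) = 1

Coefficients: [5, 5, 2, 6]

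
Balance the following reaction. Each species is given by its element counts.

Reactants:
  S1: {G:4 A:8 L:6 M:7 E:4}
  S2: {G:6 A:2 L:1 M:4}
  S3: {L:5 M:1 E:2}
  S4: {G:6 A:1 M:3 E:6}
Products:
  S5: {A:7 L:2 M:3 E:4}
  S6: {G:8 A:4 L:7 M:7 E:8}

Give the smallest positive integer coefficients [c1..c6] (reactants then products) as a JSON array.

G: 3·4+1·6+5·0+5·6 = 48 | 1·0+6·8 = 48
A: 3·8+1·2+5·0+5·1 = 31 | 1·7+6·4 = 31
L: 3·6+1·1+5·5+5·0 = 44 | 1·2+6·7 = 44
M: 3·7+1·4+5·1+5·3 = 45 | 1·3+6·7 = 45
E: 3·4+1·0+5·2+5·6 = 52 | 1·4+6·8 = 52
gcd(3,1,5,5,1,6) = 1

Coefficients: [3, 1, 5, 5, 1, 6]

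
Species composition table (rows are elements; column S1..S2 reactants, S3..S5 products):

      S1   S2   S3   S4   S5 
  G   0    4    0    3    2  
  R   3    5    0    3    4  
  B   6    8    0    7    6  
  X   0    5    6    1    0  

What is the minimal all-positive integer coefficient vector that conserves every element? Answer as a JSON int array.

G: 2·0+4·4 = 16 | 3·0+2·3+5·2 = 16
R: 2·3+4·5 = 26 | 3·0+2·3+5·4 = 26
B: 2·6+4·8 = 44 | 3·0+2·7+5·6 = 44
X: 2·0+4·5 = 20 | 3·6+2·1+5·0 = 20
gcd(2,4,3,2,5) = 1

Coefficients: [2, 4, 3, 2, 5]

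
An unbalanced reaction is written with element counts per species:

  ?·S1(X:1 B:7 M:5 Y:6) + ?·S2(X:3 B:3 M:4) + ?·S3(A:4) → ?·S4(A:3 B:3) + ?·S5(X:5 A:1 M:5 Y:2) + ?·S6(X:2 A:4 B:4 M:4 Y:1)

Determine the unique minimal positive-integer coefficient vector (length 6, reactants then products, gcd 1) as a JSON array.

X: 1·1+4·3+5·0 = 13 | 1·0+1·5+4·2 = 13
A: 1·0+4·0+5·4 = 20 | 1·3+1·1+4·4 = 20
B: 1·7+4·3+5·0 = 19 | 1·3+1·0+4·4 = 19
M: 1·5+4·4+5·0 = 21 | 1·0+1·5+4·4 = 21
Y: 1·6+4·0+5·0 = 6 | 1·0+1·2+4·1 = 6
gcd(1,4,5,1,1,4) = 1

Coefficients: [1, 4, 5, 1, 1, 4]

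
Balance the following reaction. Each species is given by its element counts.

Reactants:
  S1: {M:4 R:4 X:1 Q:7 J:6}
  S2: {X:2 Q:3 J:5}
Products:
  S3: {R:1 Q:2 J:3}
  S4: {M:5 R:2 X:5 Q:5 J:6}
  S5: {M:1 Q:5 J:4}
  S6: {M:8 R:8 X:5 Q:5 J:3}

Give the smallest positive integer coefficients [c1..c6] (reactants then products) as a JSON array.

M: 4·4+3·0 = 16 | 6·0+1·5+3·1+1·8 = 16
R: 4·4+3·0 = 16 | 6·1+1·2+3·0+1·8 = 16
X: 4·1+3·2 = 10 | 6·0+1·5+3·0+1·5 = 10
Q: 4·7+3·3 = 37 | 6·2+1·5+3·5+1·5 = 37
J: 4·6+3·5 = 39 | 6·3+1·6+3·4+1·3 = 39
gcd(4,3,6,1,3,1) = 1

Coefficients: [4, 3, 6, 1, 3, 1]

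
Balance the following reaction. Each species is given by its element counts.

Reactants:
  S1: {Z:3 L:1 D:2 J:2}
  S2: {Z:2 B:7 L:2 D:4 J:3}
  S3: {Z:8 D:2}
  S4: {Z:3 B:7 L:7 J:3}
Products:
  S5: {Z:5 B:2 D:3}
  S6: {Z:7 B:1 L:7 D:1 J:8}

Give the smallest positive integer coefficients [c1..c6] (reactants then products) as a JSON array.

Z: 5·3+1·2+3·8+1·3 = 44 | 6·5+2·7 = 44
B: 5·0+1·7+3·0+1·7 = 14 | 6·2+2·1 = 14
L: 5·1+1·2+3·0+1·7 = 14 | 6·0+2·7 = 14
D: 5·2+1·4+3·2+1·0 = 20 | 6·3+2·1 = 20
J: 5·2+1·3+3·0+1·3 = 16 | 6·0+2·8 = 16
gcd(5,1,3,1,6,2) = 1

Coefficients: [5, 1, 3, 1, 6, 2]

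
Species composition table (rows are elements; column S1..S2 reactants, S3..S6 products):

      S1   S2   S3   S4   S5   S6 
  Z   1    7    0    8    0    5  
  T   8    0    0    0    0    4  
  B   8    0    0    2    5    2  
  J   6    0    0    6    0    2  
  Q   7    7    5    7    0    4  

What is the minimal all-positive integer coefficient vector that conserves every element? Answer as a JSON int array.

Z: 3·1+5·7 = 38 | 5·0+1·8+2·0+6·5 = 38
T: 3·8+5·0 = 24 | 5·0+1·0+2·0+6·4 = 24
B: 3·8+5·0 = 24 | 5·0+1·2+2·5+6·2 = 24
J: 3·6+5·0 = 18 | 5·0+1·6+2·0+6·2 = 18
Q: 3·7+5·7 = 56 | 5·5+1·7+2·0+6·4 = 56
gcd(3,5,5,1,2,6) = 1

Coefficients: [3, 5, 5, 1, 2, 6]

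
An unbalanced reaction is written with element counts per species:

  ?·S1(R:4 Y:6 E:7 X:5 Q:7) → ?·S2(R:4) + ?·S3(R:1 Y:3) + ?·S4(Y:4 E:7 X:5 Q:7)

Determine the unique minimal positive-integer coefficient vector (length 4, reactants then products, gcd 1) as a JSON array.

Coefficients: [6, 5, 4, 6]

R: 6·4 = 24 | 5·4+4·1+6·0 = 24
Y: 6·6 = 36 | 5·0+4·3+6·4 = 36
E: 6·7 = 42 | 5·0+4·0+6·7 = 42
X: 6·5 = 30 | 5·0+4·0+6·5 = 30
Q: 6·7 = 42 | 5·0+4·0+6·7 = 42
gcd(6,5,4,6) = 1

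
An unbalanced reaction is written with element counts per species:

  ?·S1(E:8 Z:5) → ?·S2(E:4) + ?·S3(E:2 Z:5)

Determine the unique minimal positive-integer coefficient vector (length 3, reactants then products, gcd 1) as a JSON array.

E: 2·8 = 16 | 3·4+2·2 = 16
Z: 2·5 = 10 | 3·0+2·5 = 10
gcd(2,3,2) = 1

Coefficients: [2, 3, 2]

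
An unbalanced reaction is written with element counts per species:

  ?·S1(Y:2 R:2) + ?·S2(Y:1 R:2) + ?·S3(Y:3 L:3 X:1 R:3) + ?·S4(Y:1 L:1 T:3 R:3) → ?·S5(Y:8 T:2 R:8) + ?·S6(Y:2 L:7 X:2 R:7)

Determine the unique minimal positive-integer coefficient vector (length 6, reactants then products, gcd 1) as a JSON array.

Coefficients: [4, 6, 4, 2, 3, 2]

Y: 4·2+6·1+4·3+2·1 = 28 | 3·8+2·2 = 28
L: 4·0+6·0+4·3+2·1 = 14 | 3·0+2·7 = 14
X: 4·0+6·0+4·1+2·0 = 4 | 3·0+2·2 = 4
T: 4·0+6·0+4·0+2·3 = 6 | 3·2+2·0 = 6
R: 4·2+6·2+4·3+2·3 = 38 | 3·8+2·7 = 38
gcd(4,6,4,2,3,2) = 1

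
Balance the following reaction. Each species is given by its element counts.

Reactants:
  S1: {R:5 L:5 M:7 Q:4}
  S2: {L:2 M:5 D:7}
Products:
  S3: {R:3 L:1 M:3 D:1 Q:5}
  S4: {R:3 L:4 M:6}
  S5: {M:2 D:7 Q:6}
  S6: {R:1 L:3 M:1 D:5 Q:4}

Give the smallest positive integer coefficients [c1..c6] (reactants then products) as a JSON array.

R: 5·5+2·0 = 25 | 2·3+6·3+1·0+1·1 = 25
L: 5·5+2·2 = 29 | 2·1+6·4+1·0+1·3 = 29
M: 5·7+2·5 = 45 | 2·3+6·6+1·2+1·1 = 45
D: 5·0+2·7 = 14 | 2·1+6·0+1·7+1·5 = 14
Q: 5·4+2·0 = 20 | 2·5+6·0+1·6+1·4 = 20
gcd(5,2,2,6,1,1) = 1

Coefficients: [5, 2, 2, 6, 1, 1]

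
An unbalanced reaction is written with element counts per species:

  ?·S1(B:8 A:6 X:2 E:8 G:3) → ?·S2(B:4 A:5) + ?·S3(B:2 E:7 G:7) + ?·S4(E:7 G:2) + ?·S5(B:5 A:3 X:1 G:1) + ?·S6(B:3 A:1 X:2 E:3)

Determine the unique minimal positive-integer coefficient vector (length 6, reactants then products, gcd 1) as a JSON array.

B: 5·8 = 40 | 4·4+1·2+3·0+2·5+4·3 = 40
A: 5·6 = 30 | 4·5+1·0+3·0+2·3+4·1 = 30
X: 5·2 = 10 | 4·0+1·0+3·0+2·1+4·2 = 10
E: 5·8 = 40 | 4·0+1·7+3·7+2·0+4·3 = 40
G: 5·3 = 15 | 4·0+1·7+3·2+2·1+4·0 = 15
gcd(5,4,1,3,2,4) = 1

Coefficients: [5, 4, 1, 3, 2, 4]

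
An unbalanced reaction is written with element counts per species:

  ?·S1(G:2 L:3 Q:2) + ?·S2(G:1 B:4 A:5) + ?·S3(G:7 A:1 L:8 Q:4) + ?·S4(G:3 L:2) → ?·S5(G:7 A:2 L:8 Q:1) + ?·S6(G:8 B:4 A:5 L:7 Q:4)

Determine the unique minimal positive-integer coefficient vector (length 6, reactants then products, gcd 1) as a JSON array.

Coefficients: [3, 5, 4, 5, 2, 5]

G: 3·2+5·1+4·7+5·3 = 54 | 2·7+5·8 = 54
B: 3·0+5·4+4·0+5·0 = 20 | 2·0+5·4 = 20
A: 3·0+5·5+4·1+5·0 = 29 | 2·2+5·5 = 29
L: 3·3+5·0+4·8+5·2 = 51 | 2·8+5·7 = 51
Q: 3·2+5·0+4·4+5·0 = 22 | 2·1+5·4 = 22
gcd(3,5,4,5,2,5) = 1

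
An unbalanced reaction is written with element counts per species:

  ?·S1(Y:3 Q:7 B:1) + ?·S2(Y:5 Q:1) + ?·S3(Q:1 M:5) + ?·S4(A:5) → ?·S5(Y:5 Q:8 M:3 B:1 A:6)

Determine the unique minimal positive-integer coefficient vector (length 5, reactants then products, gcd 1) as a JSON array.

Y: 5·3+2·5+3·0+6·0 = 25 | 5·5 = 25
Q: 5·7+2·1+3·1+6·0 = 40 | 5·8 = 40
M: 5·0+2·0+3·5+6·0 = 15 | 5·3 = 15
B: 5·1+2·0+3·0+6·0 = 5 | 5·1 = 5
A: 5·0+2·0+3·0+6·5 = 30 | 5·6 = 30
gcd(5,2,3,6,5) = 1

Coefficients: [5, 2, 3, 6, 5]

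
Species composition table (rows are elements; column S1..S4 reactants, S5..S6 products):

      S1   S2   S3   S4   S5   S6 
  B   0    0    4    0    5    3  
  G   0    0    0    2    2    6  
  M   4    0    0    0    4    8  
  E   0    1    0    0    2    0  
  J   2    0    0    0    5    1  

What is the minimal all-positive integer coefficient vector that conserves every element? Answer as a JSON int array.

Coefficients: [3, 2, 2, 4, 1, 1]

B: 3·0+2·0+2·4+4·0 = 8 | 1·5+1·3 = 8
G: 3·0+2·0+2·0+4·2 = 8 | 1·2+1·6 = 8
M: 3·4+2·0+2·0+4·0 = 12 | 1·4+1·8 = 12
E: 3·0+2·1+2·0+4·0 = 2 | 1·2+1·0 = 2
J: 3·2+2·0+2·0+4·0 = 6 | 1·5+1·1 = 6
gcd(3,2,2,4,1,1) = 1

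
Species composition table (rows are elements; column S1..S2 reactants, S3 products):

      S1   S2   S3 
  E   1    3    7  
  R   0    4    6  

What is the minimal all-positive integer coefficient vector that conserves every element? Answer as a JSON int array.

E: 5·1+3·3 = 14 | 2·7 = 14
R: 5·0+3·4 = 12 | 2·6 = 12
gcd(5,3,2) = 1

Coefficients: [5, 3, 2]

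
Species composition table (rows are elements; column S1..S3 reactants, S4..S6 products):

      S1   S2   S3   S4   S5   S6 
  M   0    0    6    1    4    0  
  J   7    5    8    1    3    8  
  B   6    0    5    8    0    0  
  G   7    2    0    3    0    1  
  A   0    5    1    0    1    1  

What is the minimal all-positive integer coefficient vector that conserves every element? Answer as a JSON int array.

Coefficients: [2, 1, 4, 4, 5, 4]

M: 2·0+1·0+4·6 = 24 | 4·1+5·4+4·0 = 24
J: 2·7+1·5+4·8 = 51 | 4·1+5·3+4·8 = 51
B: 2·6+1·0+4·5 = 32 | 4·8+5·0+4·0 = 32
G: 2·7+1·2+4·0 = 16 | 4·3+5·0+4·1 = 16
A: 2·0+1·5+4·1 = 9 | 4·0+5·1+4·1 = 9
gcd(2,1,4,4,5,4) = 1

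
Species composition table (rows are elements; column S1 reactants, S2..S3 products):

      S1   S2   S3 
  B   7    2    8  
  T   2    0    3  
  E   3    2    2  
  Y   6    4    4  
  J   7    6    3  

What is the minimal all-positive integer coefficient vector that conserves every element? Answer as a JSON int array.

Coefficients: [6, 5, 4]

B: 6·7 = 42 | 5·2+4·8 = 42
T: 6·2 = 12 | 5·0+4·3 = 12
E: 6·3 = 18 | 5·2+4·2 = 18
Y: 6·6 = 36 | 5·4+4·4 = 36
J: 6·7 = 42 | 5·6+4·3 = 42
gcd(6,5,4) = 1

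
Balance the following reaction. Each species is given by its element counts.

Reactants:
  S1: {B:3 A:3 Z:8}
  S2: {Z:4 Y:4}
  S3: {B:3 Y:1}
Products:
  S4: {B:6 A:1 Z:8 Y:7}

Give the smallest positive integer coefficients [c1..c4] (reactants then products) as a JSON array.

B: 1·3+4·0+5·3 = 18 | 3·6 = 18
A: 1·3+4·0+5·0 = 3 | 3·1 = 3
Z: 1·8+4·4+5·0 = 24 | 3·8 = 24
Y: 1·0+4·4+5·1 = 21 | 3·7 = 21
gcd(1,4,5,3) = 1

Coefficients: [1, 4, 5, 3]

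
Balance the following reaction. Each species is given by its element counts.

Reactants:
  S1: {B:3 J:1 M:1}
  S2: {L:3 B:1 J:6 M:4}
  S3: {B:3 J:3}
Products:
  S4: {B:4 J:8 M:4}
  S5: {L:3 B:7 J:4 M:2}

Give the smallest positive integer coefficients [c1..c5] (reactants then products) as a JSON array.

Coefficients: [6, 3, 4, 3, 3]

L: 6·0+3·3+4·0 = 9 | 3·0+3·3 = 9
B: 6·3+3·1+4·3 = 33 | 3·4+3·7 = 33
J: 6·1+3·6+4·3 = 36 | 3·8+3·4 = 36
M: 6·1+3·4+4·0 = 18 | 3·4+3·2 = 18
gcd(6,3,4,3,3) = 1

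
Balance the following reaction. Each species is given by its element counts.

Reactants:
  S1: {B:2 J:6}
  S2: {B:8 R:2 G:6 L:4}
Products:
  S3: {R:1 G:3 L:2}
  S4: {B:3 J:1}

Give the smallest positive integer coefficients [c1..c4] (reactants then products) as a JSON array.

B: 1·2+2·8 = 18 | 4·0+6·3 = 18
R: 1·0+2·2 = 4 | 4·1+6·0 = 4
G: 1·0+2·6 = 12 | 4·3+6·0 = 12
L: 1·0+2·4 = 8 | 4·2+6·0 = 8
J: 1·6+2·0 = 6 | 4·0+6·1 = 6
gcd(1,2,4,6) = 1

Coefficients: [1, 2, 4, 6]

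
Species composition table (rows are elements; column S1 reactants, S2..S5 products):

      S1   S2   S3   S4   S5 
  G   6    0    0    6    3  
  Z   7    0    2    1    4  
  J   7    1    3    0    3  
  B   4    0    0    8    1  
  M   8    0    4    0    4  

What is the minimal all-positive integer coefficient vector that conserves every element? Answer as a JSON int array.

G: 3·6 = 18 | 3·0+2·0+1·6+4·3 = 18
Z: 3·7 = 21 | 3·0+2·2+1·1+4·4 = 21
J: 3·7 = 21 | 3·1+2·3+1·0+4·3 = 21
B: 3·4 = 12 | 3·0+2·0+1·8+4·1 = 12
M: 3·8 = 24 | 3·0+2·4+1·0+4·4 = 24
gcd(3,3,2,1,4) = 1

Coefficients: [3, 3, 2, 1, 4]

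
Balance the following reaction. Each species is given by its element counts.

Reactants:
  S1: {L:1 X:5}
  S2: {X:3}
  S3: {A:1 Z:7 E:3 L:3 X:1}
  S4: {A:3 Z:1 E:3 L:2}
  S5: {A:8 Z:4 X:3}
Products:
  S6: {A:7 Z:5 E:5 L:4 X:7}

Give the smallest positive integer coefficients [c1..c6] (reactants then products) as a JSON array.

Coefficients: [1, 4, 1, 4, 1, 3]

A: 1·0+4·0+1·1+4·3+1·8 = 21 | 3·7 = 21
Z: 1·0+4·0+1·7+4·1+1·4 = 15 | 3·5 = 15
E: 1·0+4·0+1·3+4·3+1·0 = 15 | 3·5 = 15
L: 1·1+4·0+1·3+4·2+1·0 = 12 | 3·4 = 12
X: 1·5+4·3+1·1+4·0+1·3 = 21 | 3·7 = 21
gcd(1,4,1,4,1,3) = 1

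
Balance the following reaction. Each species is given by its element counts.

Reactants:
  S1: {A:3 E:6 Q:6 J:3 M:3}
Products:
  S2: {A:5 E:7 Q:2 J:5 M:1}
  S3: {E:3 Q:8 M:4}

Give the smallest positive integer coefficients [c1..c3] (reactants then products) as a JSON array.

A: 5·3 = 15 | 3·5+3·0 = 15
E: 5·6 = 30 | 3·7+3·3 = 30
Q: 5·6 = 30 | 3·2+3·8 = 30
J: 5·3 = 15 | 3·5+3·0 = 15
M: 5·3 = 15 | 3·1+3·4 = 15
gcd(5,3,3) = 1

Coefficients: [5, 3, 3]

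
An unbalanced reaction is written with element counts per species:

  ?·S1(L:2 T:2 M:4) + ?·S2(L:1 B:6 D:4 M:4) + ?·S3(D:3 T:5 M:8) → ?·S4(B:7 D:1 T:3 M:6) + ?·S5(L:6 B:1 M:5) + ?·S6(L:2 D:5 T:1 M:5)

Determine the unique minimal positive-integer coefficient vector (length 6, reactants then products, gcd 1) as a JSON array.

L: 5·2+6·1+2·0 = 16 | 5·0+1·6+5·2 = 16
B: 5·0+6·6+2·0 = 36 | 5·7+1·1+5·0 = 36
D: 5·0+6·4+2·3 = 30 | 5·1+1·0+5·5 = 30
T: 5·2+6·0+2·5 = 20 | 5·3+1·0+5·1 = 20
M: 5·4+6·4+2·8 = 60 | 5·6+1·5+5·5 = 60
gcd(5,6,2,5,1,5) = 1

Coefficients: [5, 6, 2, 5, 1, 5]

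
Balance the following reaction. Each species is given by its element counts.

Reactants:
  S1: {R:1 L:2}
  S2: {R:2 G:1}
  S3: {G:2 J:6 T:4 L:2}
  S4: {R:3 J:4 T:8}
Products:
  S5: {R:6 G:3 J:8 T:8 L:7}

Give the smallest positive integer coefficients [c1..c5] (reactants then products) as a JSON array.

Coefficients: [5, 2, 2, 1, 2]

R: 5·1+2·2+2·0+1·3 = 12 | 2·6 = 12
G: 5·0+2·1+2·2+1·0 = 6 | 2·3 = 6
J: 5·0+2·0+2·6+1·4 = 16 | 2·8 = 16
T: 5·0+2·0+2·4+1·8 = 16 | 2·8 = 16
L: 5·2+2·0+2·2+1·0 = 14 | 2·7 = 14
gcd(5,2,2,1,2) = 1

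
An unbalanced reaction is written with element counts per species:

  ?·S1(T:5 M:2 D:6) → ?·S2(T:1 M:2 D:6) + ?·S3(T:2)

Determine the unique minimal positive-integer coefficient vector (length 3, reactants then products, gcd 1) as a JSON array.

Coefficients: [1, 1, 2]

T: 1·5 = 5 | 1·1+2·2 = 5
M: 1·2 = 2 | 1·2+2·0 = 2
D: 1·6 = 6 | 1·6+2·0 = 6
gcd(1,1,2) = 1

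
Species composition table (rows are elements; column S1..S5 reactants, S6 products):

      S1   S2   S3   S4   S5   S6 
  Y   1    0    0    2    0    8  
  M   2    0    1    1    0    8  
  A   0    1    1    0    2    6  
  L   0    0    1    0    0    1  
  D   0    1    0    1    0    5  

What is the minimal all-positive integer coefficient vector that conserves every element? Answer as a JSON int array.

Coefficients: [4, 4, 2, 6, 3, 2]

Y: 4·1+4·0+2·0+6·2+3·0 = 16 | 2·8 = 16
M: 4·2+4·0+2·1+6·1+3·0 = 16 | 2·8 = 16
A: 4·0+4·1+2·1+6·0+3·2 = 12 | 2·6 = 12
L: 4·0+4·0+2·1+6·0+3·0 = 2 | 2·1 = 2
D: 4·0+4·1+2·0+6·1+3·0 = 10 | 2·5 = 10
gcd(4,4,2,6,3,2) = 1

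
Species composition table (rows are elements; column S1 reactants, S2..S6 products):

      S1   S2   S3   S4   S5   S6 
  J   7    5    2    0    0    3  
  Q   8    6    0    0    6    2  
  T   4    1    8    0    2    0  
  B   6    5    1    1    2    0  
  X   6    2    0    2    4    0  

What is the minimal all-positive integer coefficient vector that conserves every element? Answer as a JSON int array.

J: 3·7 = 21 | 2·5+1·2+5·0+1·0+3·3 = 21
Q: 3·8 = 24 | 2·6+1·0+5·0+1·6+3·2 = 24
T: 3·4 = 12 | 2·1+1·8+5·0+1·2+3·0 = 12
B: 3·6 = 18 | 2·5+1·1+5·1+1·2+3·0 = 18
X: 3·6 = 18 | 2·2+1·0+5·2+1·4+3·0 = 18
gcd(3,2,1,5,1,3) = 1

Coefficients: [3, 2, 1, 5, 1, 3]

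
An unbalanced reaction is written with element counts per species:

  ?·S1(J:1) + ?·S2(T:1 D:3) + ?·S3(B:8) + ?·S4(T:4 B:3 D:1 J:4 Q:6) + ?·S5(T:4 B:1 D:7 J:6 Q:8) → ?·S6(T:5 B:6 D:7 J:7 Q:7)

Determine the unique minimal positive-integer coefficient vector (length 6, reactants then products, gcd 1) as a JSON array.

T: 4·0+2·1+1·0+1·4+1·4 = 10 | 2·5 = 10
B: 4·0+2·0+1·8+1·3+1·1 = 12 | 2·6 = 12
D: 4·0+2·3+1·0+1·1+1·7 = 14 | 2·7 = 14
J: 4·1+2·0+1·0+1·4+1·6 = 14 | 2·7 = 14
Q: 4·0+2·0+1·0+1·6+1·8 = 14 | 2·7 = 14
gcd(4,2,1,1,1,2) = 1

Coefficients: [4, 2, 1, 1, 1, 2]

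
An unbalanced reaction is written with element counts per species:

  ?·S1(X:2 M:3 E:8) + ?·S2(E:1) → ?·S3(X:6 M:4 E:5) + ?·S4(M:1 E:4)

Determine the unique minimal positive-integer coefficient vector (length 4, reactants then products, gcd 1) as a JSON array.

Coefficients: [3, 1, 1, 5]

X: 3·2+1·0 = 6 | 1·6+5·0 = 6
M: 3·3+1·0 = 9 | 1·4+5·1 = 9
E: 3·8+1·1 = 25 | 1·5+5·4 = 25
gcd(3,1,1,5) = 1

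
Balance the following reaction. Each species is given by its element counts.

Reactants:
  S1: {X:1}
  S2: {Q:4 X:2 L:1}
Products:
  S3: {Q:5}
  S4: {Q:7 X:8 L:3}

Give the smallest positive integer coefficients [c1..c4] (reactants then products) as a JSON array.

Coefficients: [2, 3, 1, 1]

Q: 2·0+3·4 = 12 | 1·5+1·7 = 12
X: 2·1+3·2 = 8 | 1·0+1·8 = 8
L: 2·0+3·1 = 3 | 1·0+1·3 = 3
gcd(2,3,1,1) = 1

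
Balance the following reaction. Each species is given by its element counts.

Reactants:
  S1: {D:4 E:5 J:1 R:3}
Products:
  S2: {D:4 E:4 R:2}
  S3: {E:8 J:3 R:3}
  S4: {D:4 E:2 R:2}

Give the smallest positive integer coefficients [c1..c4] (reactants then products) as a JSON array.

Coefficients: [6, 1, 2, 5]

D: 6·4 = 24 | 1·4+2·0+5·4 = 24
E: 6·5 = 30 | 1·4+2·8+5·2 = 30
J: 6·1 = 6 | 1·0+2·3+5·0 = 6
R: 6·3 = 18 | 1·2+2·3+5·2 = 18
gcd(6,1,2,5) = 1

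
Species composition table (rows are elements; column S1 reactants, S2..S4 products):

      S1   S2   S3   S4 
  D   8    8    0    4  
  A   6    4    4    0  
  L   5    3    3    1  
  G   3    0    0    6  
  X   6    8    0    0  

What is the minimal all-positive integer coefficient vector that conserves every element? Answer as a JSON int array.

Coefficients: [4, 3, 3, 2]

D: 4·8 = 32 | 3·8+3·0+2·4 = 32
A: 4·6 = 24 | 3·4+3·4+2·0 = 24
L: 4·5 = 20 | 3·3+3·3+2·1 = 20
G: 4·3 = 12 | 3·0+3·0+2·6 = 12
X: 4·6 = 24 | 3·8+3·0+2·0 = 24
gcd(4,3,3,2) = 1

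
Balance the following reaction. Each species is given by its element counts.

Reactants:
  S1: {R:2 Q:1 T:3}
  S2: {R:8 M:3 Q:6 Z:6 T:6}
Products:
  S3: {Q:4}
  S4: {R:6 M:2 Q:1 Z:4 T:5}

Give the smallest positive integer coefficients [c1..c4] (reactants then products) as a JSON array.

R: 2·2+4·8 = 36 | 5·0+6·6 = 36
M: 2·0+4·3 = 12 | 5·0+6·2 = 12
Q: 2·1+4·6 = 26 | 5·4+6·1 = 26
Z: 2·0+4·6 = 24 | 5·0+6·4 = 24
T: 2·3+4·6 = 30 | 5·0+6·5 = 30
gcd(2,4,5,6) = 1

Coefficients: [2, 4, 5, 6]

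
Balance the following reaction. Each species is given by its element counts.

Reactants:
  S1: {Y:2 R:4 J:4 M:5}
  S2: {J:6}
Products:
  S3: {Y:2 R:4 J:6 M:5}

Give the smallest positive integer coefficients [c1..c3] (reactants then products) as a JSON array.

Y: 3·2+1·0 = 6 | 3·2 = 6
R: 3·4+1·0 = 12 | 3·4 = 12
J: 3·4+1·6 = 18 | 3·6 = 18
M: 3·5+1·0 = 15 | 3·5 = 15
gcd(3,1,3) = 1

Coefficients: [3, 1, 3]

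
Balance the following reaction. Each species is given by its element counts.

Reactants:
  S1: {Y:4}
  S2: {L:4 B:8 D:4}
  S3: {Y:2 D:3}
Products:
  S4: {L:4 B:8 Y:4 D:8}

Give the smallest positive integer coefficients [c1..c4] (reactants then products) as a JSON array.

L: 1·0+3·4+4·0 = 12 | 3·4 = 12
B: 1·0+3·8+4·0 = 24 | 3·8 = 24
Y: 1·4+3·0+4·2 = 12 | 3·4 = 12
D: 1·0+3·4+4·3 = 24 | 3·8 = 24
gcd(1,3,4,3) = 1

Coefficients: [1, 3, 4, 3]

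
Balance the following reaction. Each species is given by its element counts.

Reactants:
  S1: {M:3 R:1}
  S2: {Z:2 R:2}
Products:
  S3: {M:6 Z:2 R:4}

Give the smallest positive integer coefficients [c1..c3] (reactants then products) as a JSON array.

M: 2·3+1·0 = 6 | 1·6 = 6
Z: 2·0+1·2 = 2 | 1·2 = 2
R: 2·1+1·2 = 4 | 1·4 = 4
gcd(2,1,1) = 1

Coefficients: [2, 1, 1]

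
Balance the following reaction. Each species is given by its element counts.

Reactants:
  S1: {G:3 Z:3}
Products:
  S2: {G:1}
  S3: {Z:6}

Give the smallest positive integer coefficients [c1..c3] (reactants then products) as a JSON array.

Coefficients: [2, 6, 1]

G: 2·3 = 6 | 6·1+1·0 = 6
Z: 2·3 = 6 | 6·0+1·6 = 6
gcd(2,6,1) = 1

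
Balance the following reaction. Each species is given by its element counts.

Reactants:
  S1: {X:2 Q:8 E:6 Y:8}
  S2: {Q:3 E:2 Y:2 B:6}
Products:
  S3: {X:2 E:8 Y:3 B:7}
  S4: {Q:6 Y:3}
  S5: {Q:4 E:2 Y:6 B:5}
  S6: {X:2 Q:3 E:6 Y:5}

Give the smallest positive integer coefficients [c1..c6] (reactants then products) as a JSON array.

Coefficients: [5, 2, 1, 5, 1, 4]

X: 5·2+2·0 = 10 | 1·2+5·0+1·0+4·2 = 10
Q: 5·8+2·3 = 46 | 1·0+5·6+1·4+4·3 = 46
E: 5·6+2·2 = 34 | 1·8+5·0+1·2+4·6 = 34
Y: 5·8+2·2 = 44 | 1·3+5·3+1·6+4·5 = 44
B: 5·0+2·6 = 12 | 1·7+5·0+1·5+4·0 = 12
gcd(5,2,1,5,1,4) = 1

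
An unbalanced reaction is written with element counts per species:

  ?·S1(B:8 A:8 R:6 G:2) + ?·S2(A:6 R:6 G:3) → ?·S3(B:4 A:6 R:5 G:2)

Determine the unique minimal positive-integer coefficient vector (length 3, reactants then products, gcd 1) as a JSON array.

B: 3·8+2·0 = 24 | 6·4 = 24
A: 3·8+2·6 = 36 | 6·6 = 36
R: 3·6+2·6 = 30 | 6·5 = 30
G: 3·2+2·3 = 12 | 6·2 = 12
gcd(3,2,6) = 1

Coefficients: [3, 2, 6]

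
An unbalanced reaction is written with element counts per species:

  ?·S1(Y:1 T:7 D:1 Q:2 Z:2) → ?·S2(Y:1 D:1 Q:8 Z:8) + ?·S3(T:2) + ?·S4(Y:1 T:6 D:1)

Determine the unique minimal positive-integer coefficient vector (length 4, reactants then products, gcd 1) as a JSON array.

Coefficients: [4, 1, 5, 3]

Y: 4·1 = 4 | 1·1+5·0+3·1 = 4
T: 4·7 = 28 | 1·0+5·2+3·6 = 28
D: 4·1 = 4 | 1·1+5·0+3·1 = 4
Q: 4·2 = 8 | 1·8+5·0+3·0 = 8
Z: 4·2 = 8 | 1·8+5·0+3·0 = 8
gcd(4,1,5,3) = 1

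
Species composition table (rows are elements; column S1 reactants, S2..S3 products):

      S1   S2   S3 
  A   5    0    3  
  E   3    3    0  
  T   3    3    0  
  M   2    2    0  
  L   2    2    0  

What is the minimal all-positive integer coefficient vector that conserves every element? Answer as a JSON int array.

Coefficients: [3, 3, 5]

A: 3·5 = 15 | 3·0+5·3 = 15
E: 3·3 = 9 | 3·3+5·0 = 9
T: 3·3 = 9 | 3·3+5·0 = 9
M: 3·2 = 6 | 3·2+5·0 = 6
L: 3·2 = 6 | 3·2+5·0 = 6
gcd(3,3,5) = 1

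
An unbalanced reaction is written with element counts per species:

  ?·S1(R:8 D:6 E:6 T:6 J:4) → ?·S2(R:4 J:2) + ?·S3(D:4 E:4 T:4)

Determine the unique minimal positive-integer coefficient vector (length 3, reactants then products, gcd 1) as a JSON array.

Coefficients: [2, 4, 3]

R: 2·8 = 16 | 4·4+3·0 = 16
D: 2·6 = 12 | 4·0+3·4 = 12
E: 2·6 = 12 | 4·0+3·4 = 12
T: 2·6 = 12 | 4·0+3·4 = 12
J: 2·4 = 8 | 4·2+3·0 = 8
gcd(2,4,3) = 1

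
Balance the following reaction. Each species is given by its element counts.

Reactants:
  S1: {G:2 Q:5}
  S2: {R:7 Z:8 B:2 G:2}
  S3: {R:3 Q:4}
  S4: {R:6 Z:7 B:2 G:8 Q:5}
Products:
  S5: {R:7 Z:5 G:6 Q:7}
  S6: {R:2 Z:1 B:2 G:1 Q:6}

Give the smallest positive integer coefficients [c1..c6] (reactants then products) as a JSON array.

R: 4·0+1·7+6·3+3·6 = 43 | 5·7+4·2 = 43
Z: 4·0+1·8+6·0+3·7 = 29 | 5·5+4·1 = 29
B: 4·0+1·2+6·0+3·2 = 8 | 5·0+4·2 = 8
G: 4·2+1·2+6·0+3·8 = 34 | 5·6+4·1 = 34
Q: 4·5+1·0+6·4+3·5 = 59 | 5·7+4·6 = 59
gcd(4,1,6,3,5,4) = 1

Coefficients: [4, 1, 6, 3, 5, 4]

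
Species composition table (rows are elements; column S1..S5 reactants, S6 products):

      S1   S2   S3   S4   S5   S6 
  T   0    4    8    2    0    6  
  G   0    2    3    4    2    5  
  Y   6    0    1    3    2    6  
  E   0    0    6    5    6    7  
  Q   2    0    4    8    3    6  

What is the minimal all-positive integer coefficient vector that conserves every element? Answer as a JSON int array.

T: 3·0+5·4+1·8+1·2+4·0 = 30 | 5·6 = 30
G: 3·0+5·2+1·3+1·4+4·2 = 25 | 5·5 = 25
Y: 3·6+5·0+1·1+1·3+4·2 = 30 | 5·6 = 30
E: 3·0+5·0+1·6+1·5+4·6 = 35 | 5·7 = 35
Q: 3·2+5·0+1·4+1·8+4·3 = 30 | 5·6 = 30
gcd(3,5,1,1,4,5) = 1

Coefficients: [3, 5, 1, 1, 4, 5]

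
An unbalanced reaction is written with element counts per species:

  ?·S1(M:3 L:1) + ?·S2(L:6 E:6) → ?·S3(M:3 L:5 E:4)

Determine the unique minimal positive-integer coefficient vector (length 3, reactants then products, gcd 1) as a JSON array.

M: 3·3+2·0 = 9 | 3·3 = 9
L: 3·1+2·6 = 15 | 3·5 = 15
E: 3·0+2·6 = 12 | 3·4 = 12
gcd(3,2,3) = 1

Coefficients: [3, 2, 3]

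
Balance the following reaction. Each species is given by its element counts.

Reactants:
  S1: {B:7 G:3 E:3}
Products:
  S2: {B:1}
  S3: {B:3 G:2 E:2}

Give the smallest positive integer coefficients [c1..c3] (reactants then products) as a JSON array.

Coefficients: [2, 5, 3]

B: 2·7 = 14 | 5·1+3·3 = 14
G: 2·3 = 6 | 5·0+3·2 = 6
E: 2·3 = 6 | 5·0+3·2 = 6
gcd(2,5,3) = 1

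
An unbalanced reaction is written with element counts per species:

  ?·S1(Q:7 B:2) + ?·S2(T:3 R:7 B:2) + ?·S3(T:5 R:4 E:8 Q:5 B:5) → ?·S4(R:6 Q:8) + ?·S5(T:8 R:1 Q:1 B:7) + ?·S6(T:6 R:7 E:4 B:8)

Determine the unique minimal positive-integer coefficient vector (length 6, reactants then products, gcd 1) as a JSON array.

T: 4·0+5·3+1·5 = 20 | 4·0+1·8+2·6 = 20
R: 4·0+5·7+1·4 = 39 | 4·6+1·1+2·7 = 39
E: 4·0+5·0+1·8 = 8 | 4·0+1·0+2·4 = 8
Q: 4·7+5·0+1·5 = 33 | 4·8+1·1+2·0 = 33
B: 4·2+5·2+1·5 = 23 | 4·0+1·7+2·8 = 23
gcd(4,5,1,4,1,2) = 1

Coefficients: [4, 5, 1, 4, 1, 2]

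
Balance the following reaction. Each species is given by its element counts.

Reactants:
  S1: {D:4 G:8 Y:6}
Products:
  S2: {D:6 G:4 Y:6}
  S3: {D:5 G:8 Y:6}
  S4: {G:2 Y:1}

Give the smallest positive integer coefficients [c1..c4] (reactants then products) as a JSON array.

Coefficients: [4, 1, 2, 6]

D: 4·4 = 16 | 1·6+2·5+6·0 = 16
G: 4·8 = 32 | 1·4+2·8+6·2 = 32
Y: 4·6 = 24 | 1·6+2·6+6·1 = 24
gcd(4,1,2,6) = 1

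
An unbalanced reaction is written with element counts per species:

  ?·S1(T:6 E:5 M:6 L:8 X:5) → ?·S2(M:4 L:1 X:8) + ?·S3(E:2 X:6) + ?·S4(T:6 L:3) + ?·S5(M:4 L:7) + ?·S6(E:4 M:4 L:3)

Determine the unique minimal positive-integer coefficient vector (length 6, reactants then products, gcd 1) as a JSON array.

Coefficients: [4, 1, 2, 4, 1, 4]

T: 4·6 = 24 | 1·0+2·0+4·6+1·0+4·0 = 24
E: 4·5 = 20 | 1·0+2·2+4·0+1·0+4·4 = 20
M: 4·6 = 24 | 1·4+2·0+4·0+1·4+4·4 = 24
L: 4·8 = 32 | 1·1+2·0+4·3+1·7+4·3 = 32
X: 4·5 = 20 | 1·8+2·6+4·0+1·0+4·0 = 20
gcd(4,1,2,4,1,4) = 1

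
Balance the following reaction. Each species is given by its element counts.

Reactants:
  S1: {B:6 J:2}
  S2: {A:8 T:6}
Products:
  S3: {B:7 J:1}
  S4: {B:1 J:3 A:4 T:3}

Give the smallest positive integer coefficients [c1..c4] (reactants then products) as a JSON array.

Coefficients: [5, 1, 4, 2]

B: 5·6+1·0 = 30 | 4·7+2·1 = 30
J: 5·2+1·0 = 10 | 4·1+2·3 = 10
A: 5·0+1·8 = 8 | 4·0+2·4 = 8
T: 5·0+1·6 = 6 | 4·0+2·3 = 6
gcd(5,1,4,2) = 1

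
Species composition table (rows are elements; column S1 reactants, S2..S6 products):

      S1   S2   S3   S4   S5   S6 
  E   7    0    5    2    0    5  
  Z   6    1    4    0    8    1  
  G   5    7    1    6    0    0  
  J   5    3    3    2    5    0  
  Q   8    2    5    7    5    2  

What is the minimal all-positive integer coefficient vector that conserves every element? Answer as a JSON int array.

Coefficients: [6, 3, 3, 1, 2, 5]

E: 6·7 = 42 | 3·0+3·5+1·2+2·0+5·5 = 42
Z: 6·6 = 36 | 3·1+3·4+1·0+2·8+5·1 = 36
G: 6·5 = 30 | 3·7+3·1+1·6+2·0+5·0 = 30
J: 6·5 = 30 | 3·3+3·3+1·2+2·5+5·0 = 30
Q: 6·8 = 48 | 3·2+3·5+1·7+2·5+5·2 = 48
gcd(6,3,3,1,2,5) = 1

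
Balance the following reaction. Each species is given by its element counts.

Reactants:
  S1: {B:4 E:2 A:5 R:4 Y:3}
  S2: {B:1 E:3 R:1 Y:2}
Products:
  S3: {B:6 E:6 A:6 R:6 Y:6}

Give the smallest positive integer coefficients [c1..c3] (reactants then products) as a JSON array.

Coefficients: [6, 6, 5]

B: 6·4+6·1 = 30 | 5·6 = 30
E: 6·2+6·3 = 30 | 5·6 = 30
A: 6·5+6·0 = 30 | 5·6 = 30
R: 6·4+6·1 = 30 | 5·6 = 30
Y: 6·3+6·2 = 30 | 5·6 = 30
gcd(6,6,5) = 1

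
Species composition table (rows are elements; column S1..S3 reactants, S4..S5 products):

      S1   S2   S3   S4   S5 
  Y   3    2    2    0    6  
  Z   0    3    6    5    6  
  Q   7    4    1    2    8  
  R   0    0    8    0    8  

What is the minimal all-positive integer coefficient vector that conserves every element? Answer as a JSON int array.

Y: 2·3+5·2+4·2 = 24 | 3·0+4·6 = 24
Z: 2·0+5·3+4·6 = 39 | 3·5+4·6 = 39
Q: 2·7+5·4+4·1 = 38 | 3·2+4·8 = 38
R: 2·0+5·0+4·8 = 32 | 3·0+4·8 = 32
gcd(2,5,4,3,4) = 1

Coefficients: [2, 5, 4, 3, 4]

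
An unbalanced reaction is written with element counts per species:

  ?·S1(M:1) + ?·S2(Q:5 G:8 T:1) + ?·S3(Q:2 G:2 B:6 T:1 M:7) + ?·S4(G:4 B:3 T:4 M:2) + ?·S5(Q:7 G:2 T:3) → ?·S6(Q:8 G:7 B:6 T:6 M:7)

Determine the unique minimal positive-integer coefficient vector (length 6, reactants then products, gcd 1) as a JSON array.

Q: 6·0+1·5+4·2+4·0+5·7 = 48 | 6·8 = 48
G: 6·0+1·8+4·2+4·4+5·2 = 42 | 6·7 = 42
B: 6·0+1·0+4·6+4·3+5·0 = 36 | 6·6 = 36
T: 6·0+1·1+4·1+4·4+5·3 = 36 | 6·6 = 36
M: 6·1+1·0+4·7+4·2+5·0 = 42 | 6·7 = 42
gcd(6,1,4,4,5,6) = 1

Coefficients: [6, 1, 4, 4, 5, 6]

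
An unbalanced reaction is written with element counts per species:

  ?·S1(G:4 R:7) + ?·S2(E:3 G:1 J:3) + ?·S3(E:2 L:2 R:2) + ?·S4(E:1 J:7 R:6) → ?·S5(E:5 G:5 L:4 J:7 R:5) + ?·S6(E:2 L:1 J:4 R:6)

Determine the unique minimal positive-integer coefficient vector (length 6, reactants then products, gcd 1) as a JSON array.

Coefficients: [1, 1, 5, 4, 1, 6]

E: 1·0+1·3+5·2+4·1 = 17 | 1·5+6·2 = 17
G: 1·4+1·1+5·0+4·0 = 5 | 1·5+6·0 = 5
L: 1·0+1·0+5·2+4·0 = 10 | 1·4+6·1 = 10
J: 1·0+1·3+5·0+4·7 = 31 | 1·7+6·4 = 31
R: 1·7+1·0+5·2+4·6 = 41 | 1·5+6·6 = 41
gcd(1,1,5,4,1,6) = 1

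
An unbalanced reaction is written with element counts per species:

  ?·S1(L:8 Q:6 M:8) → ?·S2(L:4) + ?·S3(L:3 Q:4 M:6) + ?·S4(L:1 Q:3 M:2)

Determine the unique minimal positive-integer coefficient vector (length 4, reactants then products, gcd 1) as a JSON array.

Coefficients: [5, 5, 6, 2]

L: 5·8 = 40 | 5·4+6·3+2·1 = 40
Q: 5·6 = 30 | 5·0+6·4+2·3 = 30
M: 5·8 = 40 | 5·0+6·6+2·2 = 40
gcd(5,5,6,2) = 1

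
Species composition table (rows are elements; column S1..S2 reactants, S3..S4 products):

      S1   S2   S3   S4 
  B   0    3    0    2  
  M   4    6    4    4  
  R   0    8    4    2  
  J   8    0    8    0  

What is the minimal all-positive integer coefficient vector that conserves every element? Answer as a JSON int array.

B: 5·0+4·3 = 12 | 5·0+6·2 = 12
M: 5·4+4·6 = 44 | 5·4+6·4 = 44
R: 5·0+4·8 = 32 | 5·4+6·2 = 32
J: 5·8+4·0 = 40 | 5·8+6·0 = 40
gcd(5,4,5,6) = 1

Coefficients: [5, 4, 5, 6]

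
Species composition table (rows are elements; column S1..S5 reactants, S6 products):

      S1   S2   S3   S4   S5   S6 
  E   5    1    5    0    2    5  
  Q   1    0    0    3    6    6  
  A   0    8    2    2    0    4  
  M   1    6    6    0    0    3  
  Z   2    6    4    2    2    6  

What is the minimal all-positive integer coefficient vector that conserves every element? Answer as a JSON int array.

E: 3·5+1·1+1·5+5·0+2·2 = 25 | 5·5 = 25
Q: 3·1+1·0+1·0+5·3+2·6 = 30 | 5·6 = 30
A: 3·0+1·8+1·2+5·2+2·0 = 20 | 5·4 = 20
M: 3·1+1·6+1·6+5·0+2·0 = 15 | 5·3 = 15
Z: 3·2+1·6+1·4+5·2+2·2 = 30 | 5·6 = 30
gcd(3,1,1,5,2,5) = 1

Coefficients: [3, 1, 1, 5, 2, 5]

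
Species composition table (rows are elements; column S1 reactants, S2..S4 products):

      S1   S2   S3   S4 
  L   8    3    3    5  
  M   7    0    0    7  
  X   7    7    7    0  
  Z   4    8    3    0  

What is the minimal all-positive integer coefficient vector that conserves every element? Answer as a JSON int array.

Coefficients: [5, 1, 4, 5]

L: 5·8 = 40 | 1·3+4·3+5·5 = 40
M: 5·7 = 35 | 1·0+4·0+5·7 = 35
X: 5·7 = 35 | 1·7+4·7+5·0 = 35
Z: 5·4 = 20 | 1·8+4·3+5·0 = 20
gcd(5,1,4,5) = 1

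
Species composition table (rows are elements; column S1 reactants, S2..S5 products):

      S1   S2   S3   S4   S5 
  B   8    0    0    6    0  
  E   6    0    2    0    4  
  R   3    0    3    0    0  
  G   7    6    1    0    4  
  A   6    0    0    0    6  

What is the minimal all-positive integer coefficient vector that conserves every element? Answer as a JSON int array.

B: 3·8 = 24 | 1·0+3·0+4·6+3·0 = 24
E: 3·6 = 18 | 1·0+3·2+4·0+3·4 = 18
R: 3·3 = 9 | 1·0+3·3+4·0+3·0 = 9
G: 3·7 = 21 | 1·6+3·1+4·0+3·4 = 21
A: 3·6 = 18 | 1·0+3·0+4·0+3·6 = 18
gcd(3,1,3,4,3) = 1

Coefficients: [3, 1, 3, 4, 3]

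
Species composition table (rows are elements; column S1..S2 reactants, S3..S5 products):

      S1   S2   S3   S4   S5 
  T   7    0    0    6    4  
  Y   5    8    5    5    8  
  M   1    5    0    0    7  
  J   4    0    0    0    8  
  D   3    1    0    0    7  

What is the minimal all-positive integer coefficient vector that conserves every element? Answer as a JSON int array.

T: 6·7+3·0 = 42 | 1·0+5·6+3·4 = 42
Y: 6·5+3·8 = 54 | 1·5+5·5+3·8 = 54
M: 6·1+3·5 = 21 | 1·0+5·0+3·7 = 21
J: 6·4+3·0 = 24 | 1·0+5·0+3·8 = 24
D: 6·3+3·1 = 21 | 1·0+5·0+3·7 = 21
gcd(6,3,1,5,3) = 1

Coefficients: [6, 3, 1, 5, 3]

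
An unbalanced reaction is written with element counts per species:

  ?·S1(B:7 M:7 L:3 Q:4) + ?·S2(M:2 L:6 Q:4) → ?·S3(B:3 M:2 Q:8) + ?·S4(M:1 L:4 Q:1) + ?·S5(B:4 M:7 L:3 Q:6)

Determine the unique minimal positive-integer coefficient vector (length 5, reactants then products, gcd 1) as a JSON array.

Coefficients: [1, 4, 1, 6, 1]

B: 1·7+4·0 = 7 | 1·3+6·0+1·4 = 7
M: 1·7+4·2 = 15 | 1·2+6·1+1·7 = 15
L: 1·3+4·6 = 27 | 1·0+6·4+1·3 = 27
Q: 1·4+4·4 = 20 | 1·8+6·1+1·6 = 20
gcd(1,4,1,6,1) = 1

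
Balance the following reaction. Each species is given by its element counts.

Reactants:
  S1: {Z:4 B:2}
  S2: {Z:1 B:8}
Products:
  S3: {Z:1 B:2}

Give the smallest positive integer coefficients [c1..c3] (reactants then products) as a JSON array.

Z: 1·4+1·1 = 5 | 5·1 = 5
B: 1·2+1·8 = 10 | 5·2 = 10
gcd(1,1,5) = 1

Coefficients: [1, 1, 5]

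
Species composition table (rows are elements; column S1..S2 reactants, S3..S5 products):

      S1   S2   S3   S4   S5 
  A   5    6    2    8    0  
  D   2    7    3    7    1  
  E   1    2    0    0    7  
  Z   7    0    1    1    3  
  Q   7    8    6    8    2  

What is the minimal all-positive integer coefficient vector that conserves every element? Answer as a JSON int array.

A: 2·5+6·6 = 46 | 3·2+5·8+2·0 = 46
D: 2·2+6·7 = 46 | 3·3+5·7+2·1 = 46
E: 2·1+6·2 = 14 | 3·0+5·0+2·7 = 14
Z: 2·7+6·0 = 14 | 3·1+5·1+2·3 = 14
Q: 2·7+6·8 = 62 | 3·6+5·8+2·2 = 62
gcd(2,6,3,5,2) = 1

Coefficients: [2, 6, 3, 5, 2]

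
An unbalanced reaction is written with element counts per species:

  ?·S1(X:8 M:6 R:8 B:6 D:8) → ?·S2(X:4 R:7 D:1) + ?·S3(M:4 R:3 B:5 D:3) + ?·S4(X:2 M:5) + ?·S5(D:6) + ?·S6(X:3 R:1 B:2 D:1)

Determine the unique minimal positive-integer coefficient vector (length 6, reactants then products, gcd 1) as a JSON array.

Coefficients: [3, 2, 2, 2, 2, 4]

X: 3·8 = 24 | 2·4+2·0+2·2+2·0+4·3 = 24
M: 3·6 = 18 | 2·0+2·4+2·5+2·0+4·0 = 18
R: 3·8 = 24 | 2·7+2·3+2·0+2·0+4·1 = 24
B: 3·6 = 18 | 2·0+2·5+2·0+2·0+4·2 = 18
D: 3·8 = 24 | 2·1+2·3+2·0+2·6+4·1 = 24
gcd(3,2,2,2,2,4) = 1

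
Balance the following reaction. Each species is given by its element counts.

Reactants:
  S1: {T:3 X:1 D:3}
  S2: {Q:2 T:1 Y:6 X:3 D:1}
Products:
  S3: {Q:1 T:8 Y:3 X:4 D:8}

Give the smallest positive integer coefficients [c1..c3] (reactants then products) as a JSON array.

Coefficients: [5, 1, 2]

Q: 5·0+1·2 = 2 | 2·1 = 2
T: 5·3+1·1 = 16 | 2·8 = 16
Y: 5·0+1·6 = 6 | 2·3 = 6
X: 5·1+1·3 = 8 | 2·4 = 8
D: 5·3+1·1 = 16 | 2·8 = 16
gcd(5,1,2) = 1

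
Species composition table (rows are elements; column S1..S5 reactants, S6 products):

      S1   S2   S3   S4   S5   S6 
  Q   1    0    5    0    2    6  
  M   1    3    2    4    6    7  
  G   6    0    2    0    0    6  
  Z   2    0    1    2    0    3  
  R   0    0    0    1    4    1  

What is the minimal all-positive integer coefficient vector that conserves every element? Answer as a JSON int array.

Q: 4·1+4·0+6·5+2·0+1·2 = 36 | 6·6 = 36
M: 4·1+4·3+6·2+2·4+1·6 = 42 | 6·7 = 42
G: 4·6+4·0+6·2+2·0+1·0 = 36 | 6·6 = 36
Z: 4·2+4·0+6·1+2·2+1·0 = 18 | 6·3 = 18
R: 4·0+4·0+6·0+2·1+1·4 = 6 | 6·1 = 6
gcd(4,4,6,2,1,6) = 1

Coefficients: [4, 4, 6, 2, 1, 6]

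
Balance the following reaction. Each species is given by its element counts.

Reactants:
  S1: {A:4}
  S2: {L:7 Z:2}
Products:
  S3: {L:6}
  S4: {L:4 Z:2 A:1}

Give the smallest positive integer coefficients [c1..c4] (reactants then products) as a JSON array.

L: 1·0+4·7 = 28 | 2·6+4·4 = 28
Z: 1·0+4·2 = 8 | 2·0+4·2 = 8
A: 1·4+4·0 = 4 | 2·0+4·1 = 4
gcd(1,4,2,4) = 1

Coefficients: [1, 4, 2, 4]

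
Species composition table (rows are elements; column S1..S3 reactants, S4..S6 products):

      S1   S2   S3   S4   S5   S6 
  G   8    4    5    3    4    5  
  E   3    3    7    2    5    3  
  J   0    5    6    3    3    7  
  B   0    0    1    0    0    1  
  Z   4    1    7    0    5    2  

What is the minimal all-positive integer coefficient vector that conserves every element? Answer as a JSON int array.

Coefficients: [1, 6, 3, 4, 5, 3]

G: 1·8+6·4+3·5 = 47 | 4·3+5·4+3·5 = 47
E: 1·3+6·3+3·7 = 42 | 4·2+5·5+3·3 = 42
J: 1·0+6·5+3·6 = 48 | 4·3+5·3+3·7 = 48
B: 1·0+6·0+3·1 = 3 | 4·0+5·0+3·1 = 3
Z: 1·4+6·1+3·7 = 31 | 4·0+5·5+3·2 = 31
gcd(1,6,3,4,5,3) = 1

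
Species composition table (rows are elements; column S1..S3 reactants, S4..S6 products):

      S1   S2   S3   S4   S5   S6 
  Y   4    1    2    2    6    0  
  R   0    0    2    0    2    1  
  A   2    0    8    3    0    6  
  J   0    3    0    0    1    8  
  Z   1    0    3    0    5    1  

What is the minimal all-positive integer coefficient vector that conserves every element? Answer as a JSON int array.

Coefficients: [3, 6, 3, 6, 2, 2]

Y: 3·4+6·1+3·2 = 24 | 6·2+2·6+2·0 = 24
R: 3·0+6·0+3·2 = 6 | 6·0+2·2+2·1 = 6
A: 3·2+6·0+3·8 = 30 | 6·3+2·0+2·6 = 30
J: 3·0+6·3+3·0 = 18 | 6·0+2·1+2·8 = 18
Z: 3·1+6·0+3·3 = 12 | 6·0+2·5+2·1 = 12
gcd(3,6,3,6,2,2) = 1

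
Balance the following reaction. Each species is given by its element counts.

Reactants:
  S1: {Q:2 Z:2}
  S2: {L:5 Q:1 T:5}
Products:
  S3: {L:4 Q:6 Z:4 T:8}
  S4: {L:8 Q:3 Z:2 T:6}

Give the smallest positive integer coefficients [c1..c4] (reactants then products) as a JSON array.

L: 4·0+4·5 = 20 | 1·4+2·8 = 20
Q: 4·2+4·1 = 12 | 1·6+2·3 = 12
Z: 4·2+4·0 = 8 | 1·4+2·2 = 8
T: 4·0+4·5 = 20 | 1·8+2·6 = 20
gcd(4,4,1,2) = 1

Coefficients: [4, 4, 1, 2]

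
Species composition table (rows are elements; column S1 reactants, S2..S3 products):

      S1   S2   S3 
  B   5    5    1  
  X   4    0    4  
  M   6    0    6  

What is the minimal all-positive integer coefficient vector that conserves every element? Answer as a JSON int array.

B: 5·5 = 25 | 4·5+5·1 = 25
X: 5·4 = 20 | 4·0+5·4 = 20
M: 5·6 = 30 | 4·0+5·6 = 30
gcd(5,4,5) = 1

Coefficients: [5, 4, 5]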